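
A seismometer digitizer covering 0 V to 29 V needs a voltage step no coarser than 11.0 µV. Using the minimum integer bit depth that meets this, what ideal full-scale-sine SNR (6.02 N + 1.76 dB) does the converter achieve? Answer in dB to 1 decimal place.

134.2 dB

Range is 29 V.
Required number of levels: 29/11.0 µV = 2.6364e6; smallest N with 2^N ≥ that is 22.
SNR = 6.02 × 22 + 1.76 = 134.20 dB.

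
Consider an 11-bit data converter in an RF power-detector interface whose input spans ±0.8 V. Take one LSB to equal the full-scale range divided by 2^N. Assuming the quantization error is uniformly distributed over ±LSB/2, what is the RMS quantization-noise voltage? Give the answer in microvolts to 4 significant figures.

Full-scale range = 0.8 V − (-0.8 V) = 1.6 V.
One LSB is 1.6 V / 2048 = 0.781250 mV.
V_rms = LSB/√12 = 0.781250 mV / √12 = 225.5 µV.

225.5 µV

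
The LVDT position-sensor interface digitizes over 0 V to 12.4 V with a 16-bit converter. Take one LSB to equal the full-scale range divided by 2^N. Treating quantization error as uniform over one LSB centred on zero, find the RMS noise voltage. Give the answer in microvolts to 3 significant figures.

54.6 µV

Range is 12.4 V.
LSB = 12.4 V / 2^16 = 189.21 µV.
σ_q = LSB/√12 = 189.21 µV/3.4641 = 54.6 µV.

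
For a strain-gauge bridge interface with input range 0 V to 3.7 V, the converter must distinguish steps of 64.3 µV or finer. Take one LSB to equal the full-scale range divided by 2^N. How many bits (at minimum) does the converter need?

16 bits

Span = 3.7 V.
3.7 V / 64.3 µV = 57540. Since 2^15 = 32768 and 2^16 = 65536, N = 16.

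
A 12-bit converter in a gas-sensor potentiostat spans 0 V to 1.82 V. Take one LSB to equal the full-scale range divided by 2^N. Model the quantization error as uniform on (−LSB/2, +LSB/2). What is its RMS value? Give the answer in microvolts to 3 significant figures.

128 µV

Span = 1.82 V.
LSB = 1.82 V ÷ 2^12 = 1.82/4096 V = 444.34 µV.
RMS of a uniform error over width LSB is LSB/√12 = 128 µV.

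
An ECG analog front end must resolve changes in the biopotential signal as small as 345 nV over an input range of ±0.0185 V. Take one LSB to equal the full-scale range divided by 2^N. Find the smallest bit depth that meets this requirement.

17 bits

The full-scale span is 0.0185 − (-0.0185) = 0.037 V.
Levels needed ≥ 0.037/345 nV = 107200. 2^17 = 131072 suffices, so N_min = 17.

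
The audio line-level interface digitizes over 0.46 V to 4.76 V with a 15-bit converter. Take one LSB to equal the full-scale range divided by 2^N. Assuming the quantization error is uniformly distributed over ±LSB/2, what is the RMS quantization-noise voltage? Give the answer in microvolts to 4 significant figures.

37.88 µV

Span: 4.76 V − (0.46 V) = 4.3 V.
Step size = 4.3/32768 V = 131.226 µV.
For a uniform distribution on [−LSB/2, +LSB/2], V_rms = LSB/√12 = 131.226 µV/3.4641 = 37.88 µV.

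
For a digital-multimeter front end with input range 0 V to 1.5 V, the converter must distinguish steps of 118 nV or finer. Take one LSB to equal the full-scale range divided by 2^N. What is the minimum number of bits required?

24 bits

Full-scale range = 1.5 V.
1.5 V / 118 nV = 1.271e7. Since 2^23 = 8388608 and 2^24 = 16777216, N = 24.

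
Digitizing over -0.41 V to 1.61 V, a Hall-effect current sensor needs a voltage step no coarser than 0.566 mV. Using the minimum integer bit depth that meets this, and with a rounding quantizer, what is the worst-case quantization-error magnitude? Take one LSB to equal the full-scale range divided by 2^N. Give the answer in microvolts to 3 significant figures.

The full-scale span is 1.61 − (-0.41) = 2.02 V.
2.02 V / 0.566 mV = 3569. Since 2^11 = 2048 and 2^12 = 4096, N = 12.
Step size = 2.02/4096 V = 493.16 µV.
Half an LSB is 247 µV.

247 µV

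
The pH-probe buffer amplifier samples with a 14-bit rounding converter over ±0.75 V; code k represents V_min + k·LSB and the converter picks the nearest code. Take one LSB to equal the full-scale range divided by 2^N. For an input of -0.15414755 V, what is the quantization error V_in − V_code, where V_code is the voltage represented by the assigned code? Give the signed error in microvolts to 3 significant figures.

Span: 0.75 V − (-0.75 V) = 1.5 V. LSB = 1.5 V / 2^14 ≈ 91.55 µV.
Position in LSBs: (-0.15414755 − (-0.75)) × 16384/1.5 = 6508.2977; rounding gives k = 6508.
V_code = -0.75 + (6508/16384) × 1.5 = -0.15417480469 V.
e = -0.15414755 − (-0.15417480469) = +27.3 µV.

+27.3 µV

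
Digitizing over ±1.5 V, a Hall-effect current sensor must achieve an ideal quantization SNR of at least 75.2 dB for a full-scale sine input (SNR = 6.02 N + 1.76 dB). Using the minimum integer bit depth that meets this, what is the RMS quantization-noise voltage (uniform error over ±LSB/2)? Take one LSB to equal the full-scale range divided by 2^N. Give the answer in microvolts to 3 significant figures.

The full-scale span is 1.5 − (-1.5) = 3 V.
Solving 6.02 N ≥ 75.2 − 1.76: N ≥ 12.199. Round up → N = 13.
LSB = 3 V ÷ 2^13 = 3/8192 V = 366.21 µV.
V_rms = LSB/√12 = 106 µV.

106 µV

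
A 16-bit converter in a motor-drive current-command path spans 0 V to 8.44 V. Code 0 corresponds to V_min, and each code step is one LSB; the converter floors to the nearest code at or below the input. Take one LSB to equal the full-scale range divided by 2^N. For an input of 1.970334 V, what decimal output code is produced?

15299

V_FS = 8.44 V. LSB = 8.44 V / 2^16 ≈ 128.8 µV.
code = ⌊(V_in − V_min)/LSB⌋ = ⌊(V_in − V_min) × 2^16 / range⌋
     = ⌊(1.970334 − (0)) × 65536 / 8.44⌋ = ⌊1.970334 × 65536/8.44⌋
     = ⌊15299.503⌋ = 15299.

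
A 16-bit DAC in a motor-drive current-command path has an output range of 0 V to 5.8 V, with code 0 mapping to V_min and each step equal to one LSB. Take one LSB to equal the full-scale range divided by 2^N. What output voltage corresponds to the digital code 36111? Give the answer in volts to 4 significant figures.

Range is 5.8 V. LSB = 5.8 V / 2^16.
V_out = V_min + code × LSB = 0 V + 36111 × 5.8 V / 65536
      = 0 V + 3.19586 V = 3.19586 V.

3.196 V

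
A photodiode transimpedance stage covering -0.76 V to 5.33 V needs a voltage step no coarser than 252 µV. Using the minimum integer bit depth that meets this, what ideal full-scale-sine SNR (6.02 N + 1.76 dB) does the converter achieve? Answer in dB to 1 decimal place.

92.1 dB

Range = 5.33 − (-0.76) = 6.09 V.
Required number of levels: 6.09/252 µV = 24167; smallest N with 2^N ≥ that is 15.
Ideal SNR at N = 15: 6.02·15 + 1.76 = 92.1 dB.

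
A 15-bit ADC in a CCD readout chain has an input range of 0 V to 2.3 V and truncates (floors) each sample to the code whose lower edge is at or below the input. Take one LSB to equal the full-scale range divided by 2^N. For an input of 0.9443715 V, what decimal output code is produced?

13454

Full-scale range = 2.3 V. LSB = 2.3 V / 2^15 ≈ 70.19 µV.
code = ⌊(V_in − V_min)/LSB⌋ = ⌊(V_in − V_min) × 2^15 / range⌋
     = ⌊(0.9443715 − (0)) × 32768 / 2.3⌋ = ⌊0.9443715 × 32768/2.3⌋
     = ⌊13454.420⌋ = 13454.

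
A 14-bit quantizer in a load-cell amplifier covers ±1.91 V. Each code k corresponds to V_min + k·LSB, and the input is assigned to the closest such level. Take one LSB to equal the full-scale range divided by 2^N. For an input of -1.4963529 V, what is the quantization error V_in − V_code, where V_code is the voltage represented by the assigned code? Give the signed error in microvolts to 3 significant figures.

Full-scale range = 1.91 V − (-1.91 V) = 3.82 V. LSB = 3.82 V / 2^14 ≈ 233.2 µV.
(-1.4963529 − (-1.91)) / LSB = 0.4136471 × 16384/3.82 = 1774.1346. Nearest integer: k = 1774.
V_code = -1.91 + (1774/16384) × 3.82 = -1.4963842773 V.
V_in − V_code = -1.4963529 − (-1.4963842773) = +31.4 µV.

+31.4 µV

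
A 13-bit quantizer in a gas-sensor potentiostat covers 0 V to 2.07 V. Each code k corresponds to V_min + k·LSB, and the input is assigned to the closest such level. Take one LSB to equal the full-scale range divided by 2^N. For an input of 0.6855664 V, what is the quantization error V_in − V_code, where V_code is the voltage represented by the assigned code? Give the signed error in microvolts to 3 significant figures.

+30.5 µV

Span = 2.07 V. LSB = 2.07 V / 2^13 ≈ 252.7 µV.
(0.6855664 − (0)) / LSB = 0.6855664 × 8192/2.07 = 2713.1207. Nearest integer: k = 2713.
Reconstructed level: 0 + 2713 × 2.07/8192 V = 0.6855358887 V.
V_in − V_code = 0.6855664 − (0.6855358887) = +30.5 µV.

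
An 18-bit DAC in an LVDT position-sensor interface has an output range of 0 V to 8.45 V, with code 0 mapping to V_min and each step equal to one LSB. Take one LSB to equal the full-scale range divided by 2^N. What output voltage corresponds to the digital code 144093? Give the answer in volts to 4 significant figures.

4.645 V

Range is 8.45 V. LSB = 8.45 V / 2^18.
V_out = V_min + code × LSB = 0 V + 144093 × 8.45 V / 262144
      = 0 + 4.64472 = 4.64472 V.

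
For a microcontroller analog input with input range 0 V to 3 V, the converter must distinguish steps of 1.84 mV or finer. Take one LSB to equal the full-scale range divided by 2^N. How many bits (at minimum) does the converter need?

11 bits

Full-scale range = 3 V.
Levels needed ≥ 3/1.84 mV = 1630. 2^11 = 2048 suffices, so N_min = 11.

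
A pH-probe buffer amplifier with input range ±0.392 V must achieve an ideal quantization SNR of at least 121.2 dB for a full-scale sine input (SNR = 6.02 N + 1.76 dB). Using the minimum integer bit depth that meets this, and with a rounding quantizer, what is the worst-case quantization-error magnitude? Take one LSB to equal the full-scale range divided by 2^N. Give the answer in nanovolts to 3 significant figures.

374 nV

Span: 0.392 V − (-0.392 V) = 0.784 V.
Solving 6.02 N ≥ 121.2 − 1.76: N ≥ 19.841. Round up → N = 20.
Step size = 0.784/1048576 V = 0.74768 µV.
Max error for round-to-nearest is LSB/2 = 374 nV.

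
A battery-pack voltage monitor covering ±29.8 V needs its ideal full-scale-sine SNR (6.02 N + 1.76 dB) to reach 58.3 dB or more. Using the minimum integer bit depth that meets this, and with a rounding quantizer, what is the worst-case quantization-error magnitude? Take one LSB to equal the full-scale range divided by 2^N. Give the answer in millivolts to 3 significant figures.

Range = 29.8 − (-29.8) = 59.6 V.
N ≥ (58.3 − 1.76)/6.02 = 9.392 → N_min = 10.
Step size = 59.6/1024 V = 58.203 mV.
|e|_max = LSB/2 = 29.1 mV.

29.1 mV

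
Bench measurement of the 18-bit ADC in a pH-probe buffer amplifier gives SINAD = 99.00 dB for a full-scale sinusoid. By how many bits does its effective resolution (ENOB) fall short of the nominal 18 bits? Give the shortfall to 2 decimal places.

1.85 bits

Effective bits = (99.00 − 1.76)/6.02 = 16.1528.
Lost resolution: 18 − 16.1528 = 1.8472 bits.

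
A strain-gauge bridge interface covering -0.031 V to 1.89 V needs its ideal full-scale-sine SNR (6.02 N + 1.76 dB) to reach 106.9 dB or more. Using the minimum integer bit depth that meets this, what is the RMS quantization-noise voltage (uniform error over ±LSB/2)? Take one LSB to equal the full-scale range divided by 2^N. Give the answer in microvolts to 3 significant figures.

Range = 1.89 − (-0.031) = 1.921 V.
Required N = ⌈(106.9 − 1.76)/6.02⌉ = ⌈17.465⌉ = 18.
Step size = 1.921/262144 V = 7.3280 µV.
RMS noise = LSB/√12 = 2.12 µV.

2.12 µV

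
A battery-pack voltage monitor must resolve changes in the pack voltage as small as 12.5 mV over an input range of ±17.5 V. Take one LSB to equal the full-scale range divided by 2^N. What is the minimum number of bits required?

The full-scale span is 17.5 − (-17.5) = 35 V.
Need 2^N ≥ 35 V / 12.5 mV = 2800 → N_min = 12.

12 bits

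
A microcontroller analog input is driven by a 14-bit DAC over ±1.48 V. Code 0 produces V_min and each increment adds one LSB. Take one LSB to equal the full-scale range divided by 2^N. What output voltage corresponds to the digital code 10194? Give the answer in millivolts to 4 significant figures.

361.7 mV

Span: 1.48 V − (-1.48 V) = 2.96 V. LSB = 2.96 V / 2^14.
V_out = V_min + code × LSB = -1.48 V + 10194 × 2.96 V / 16384
      = -1.48 + 1.84169 = 0.361689 V.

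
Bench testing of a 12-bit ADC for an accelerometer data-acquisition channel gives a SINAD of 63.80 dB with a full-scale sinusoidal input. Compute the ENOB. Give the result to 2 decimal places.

(63.80 − 1.76) / 6.02 = 62.04/6.02 = 10.3056 effective bits.

10.31 bits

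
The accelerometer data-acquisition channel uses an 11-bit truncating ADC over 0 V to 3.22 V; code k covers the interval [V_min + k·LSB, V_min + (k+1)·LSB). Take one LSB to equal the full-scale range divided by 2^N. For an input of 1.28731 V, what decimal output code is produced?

818

Full-scale range = 3.22 V. LSB = 3.22 V / 2^11 ≈ 1.572 mV.
code = ⌊(V_in − V_min)/LSB⌋ = ⌊(V_in − V_min) × 2^11 / range⌋
     = ⌊(1.28731 − (0)) × 2048 / 3.22⌋ = ⌊1.28731 × 2048/3.22⌋
     = ⌊818.761⌋ = 818.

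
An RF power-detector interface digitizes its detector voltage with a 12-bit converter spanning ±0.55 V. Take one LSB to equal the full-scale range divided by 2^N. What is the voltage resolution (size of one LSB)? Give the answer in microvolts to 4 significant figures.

Full-scale range = 0.55 V − (-0.55 V) = 1.1 V.
Number of codes = 2^12 = 4096.
LSB = 1.1 V ÷ 2^12 = 1.1/4096 V = 268.6 µV.

268.6 µV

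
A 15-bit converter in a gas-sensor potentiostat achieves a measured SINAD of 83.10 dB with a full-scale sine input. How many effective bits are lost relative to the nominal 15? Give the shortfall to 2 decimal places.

N_eff = (83.10 − 1.76)/6.02 = 13.5116 bits.
Shortfall = 15 − 13.5116 = 1.4884 bits.

1.49 bits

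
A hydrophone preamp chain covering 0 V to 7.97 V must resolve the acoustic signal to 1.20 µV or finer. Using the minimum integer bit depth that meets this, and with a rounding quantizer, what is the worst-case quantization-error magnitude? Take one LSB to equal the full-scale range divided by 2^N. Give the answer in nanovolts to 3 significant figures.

475 nV

Full-scale range = 7.97 V.
Levels needed ≥ 7.97/1.20 µV = 6.642e6. 2^23 = 8388608 suffices, so N_min = 23.
LSB = 7.97 V ÷ 2^23 = 7.97/8388608 V = 0.95010 µV.
Max error for round-to-nearest is LSB/2 = 475 nV.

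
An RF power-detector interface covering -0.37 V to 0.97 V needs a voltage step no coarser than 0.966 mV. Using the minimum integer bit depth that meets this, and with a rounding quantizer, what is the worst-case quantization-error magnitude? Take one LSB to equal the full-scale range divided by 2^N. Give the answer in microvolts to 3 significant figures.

Full-scale range = 0.97 V − (-0.37 V) = 1.34 V.
Need 2^N ≥ 1.34 V / 0.966 mV = 1387 → N_min = 11.
One LSB is 1.34 V / 2048 = 0.65430 mV.
Max error for round-to-nearest is LSB/2 = 327 µV.

327 µV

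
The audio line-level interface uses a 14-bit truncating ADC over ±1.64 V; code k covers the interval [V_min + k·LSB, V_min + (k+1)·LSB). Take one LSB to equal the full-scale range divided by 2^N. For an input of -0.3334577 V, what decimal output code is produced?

6526

Full-scale range = 1.64 V − (-1.64 V) = 3.28 V. LSB = 3.28 V / 2^14 ≈ 200.2 µV.
code = ⌊(V_in − V_min)/LSB⌋ = ⌊(V_in − V_min) × 2^14 / range⌋
     = ⌊(-0.3334577 − (-1.64)) × 16384 / 3.28⌋ = ⌊1.3065423 × 16384/3.28⌋
     = ⌊6526.338⌋ = 6526.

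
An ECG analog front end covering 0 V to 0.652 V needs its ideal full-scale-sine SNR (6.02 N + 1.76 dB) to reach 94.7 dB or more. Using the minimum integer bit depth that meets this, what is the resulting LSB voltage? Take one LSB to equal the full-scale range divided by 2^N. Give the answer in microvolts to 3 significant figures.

9.95 µV

Span = 0.652 V.
6.02 N + 1.76 ≥ 94.7 gives N ≥ 15.439, so the minimum integer is 16.
Step size = 0.652/65536 V = 9.95 µV.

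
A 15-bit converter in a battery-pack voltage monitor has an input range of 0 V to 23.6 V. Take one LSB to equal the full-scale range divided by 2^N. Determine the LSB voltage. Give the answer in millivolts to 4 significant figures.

0.7202 mV

Range is 23.6 V.
Number of codes = 2^15 = 32768.
LSB = 23.6 V / 2^15 = 0.7202 mV.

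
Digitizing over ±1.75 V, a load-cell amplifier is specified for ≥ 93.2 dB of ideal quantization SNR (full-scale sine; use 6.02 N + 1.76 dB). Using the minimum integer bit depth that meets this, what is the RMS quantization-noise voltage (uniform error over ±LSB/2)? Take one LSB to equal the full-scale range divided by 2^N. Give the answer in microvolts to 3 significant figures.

Full-scale range = 1.75 V − (-1.75 V) = 3.5 V.
6.02 N + 1.76 ≥ 93.2 gives N ≥ 15.189, so the minimum integer is 16.
LSB = 3.5 V ÷ 2^16 = 3.5/65536 V = 53.406 µV.
V_rms = LSB/√12 = 15.4 µV.

15.4 µV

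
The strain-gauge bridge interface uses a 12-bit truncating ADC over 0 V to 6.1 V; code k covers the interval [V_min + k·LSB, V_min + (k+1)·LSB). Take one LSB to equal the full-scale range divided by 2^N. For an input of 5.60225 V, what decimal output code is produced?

3761

Full-scale range = 6.1 V. LSB = 6.1 V / 2^12 ≈ 1.489 mV.
code = ⌊(V_in − V_min)/LSB⌋ = ⌊(V_in − V_min) × 2^12 / range⌋
     = ⌊(5.60225 − (0)) × 4096 / 6.1⌋ = ⌊5.60225 × 4096/6.1⌋
     = ⌊3761.773⌋ = 3761.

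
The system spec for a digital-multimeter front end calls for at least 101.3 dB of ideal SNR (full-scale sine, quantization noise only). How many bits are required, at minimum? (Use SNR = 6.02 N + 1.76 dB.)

17 bits

Solving 6.02 N ≥ 101.3 − 1.76: N ≥ 16.535. Round up → N = 17.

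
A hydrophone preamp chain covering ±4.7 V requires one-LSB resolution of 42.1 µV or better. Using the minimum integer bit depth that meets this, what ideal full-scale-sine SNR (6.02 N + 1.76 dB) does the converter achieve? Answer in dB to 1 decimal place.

Full-scale range = 4.7 V − (-4.7 V) = 9.4 V.
Levels needed ≥ 9.4/42.1 µV = 223300. 2^18 = 262144 suffices, so N_min = 18.
Ideal SNR at N = 18: 6.02·18 + 1.76 = 110.1 dB.

110.1 dB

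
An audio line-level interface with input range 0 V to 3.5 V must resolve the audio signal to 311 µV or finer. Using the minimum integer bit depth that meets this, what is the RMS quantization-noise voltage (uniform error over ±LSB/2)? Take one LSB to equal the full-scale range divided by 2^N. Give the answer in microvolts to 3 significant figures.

61.7 µV

Full-scale range = 3.5 V.
Required number of levels: 3.5/311 µV = 11254; smallest N with 2^N ≥ that is 14.
LSB = 3.5 V / 2^14 = 213.62 µV.
σ_q = LSB/√12 = 213.62 µV/3.4641 = 61.7 µV.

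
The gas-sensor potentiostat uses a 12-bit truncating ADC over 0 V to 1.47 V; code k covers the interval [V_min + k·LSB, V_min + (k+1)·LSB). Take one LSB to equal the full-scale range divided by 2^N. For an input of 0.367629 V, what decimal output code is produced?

1024

Span = 1.47 V. LSB = 1.47 V / 2^12 ≈ 358.9 µV.
code = ⌊(V_in − V_min)/LSB⌋ = ⌊(V_in − V_min) × 2^12 / range⌋
     = ⌊(0.367629 − (0)) × 4096 / 1.47⌋ = ⌊0.367629 × 4096/1.47⌋
     = ⌊1024.359⌋ = 1024.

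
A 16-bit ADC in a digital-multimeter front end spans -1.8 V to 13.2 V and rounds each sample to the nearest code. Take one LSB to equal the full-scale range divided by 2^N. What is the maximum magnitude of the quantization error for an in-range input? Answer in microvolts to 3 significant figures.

The full-scale span is 13.2 − (-1.8) = 15 V.
One LSB is 15 V / 65536 = 228.88 µV.
A rounding quantizer has |error| ≤ LSB/2 = 114 µV.

114 µV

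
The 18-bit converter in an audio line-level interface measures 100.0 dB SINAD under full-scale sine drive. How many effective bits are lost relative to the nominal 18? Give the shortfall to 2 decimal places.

1.68 bits

N_eff = (100.0 − 1.76)/6.02 = 16.3189 bits.
Lost resolution: 18 − 16.3189 = 1.6811 bits.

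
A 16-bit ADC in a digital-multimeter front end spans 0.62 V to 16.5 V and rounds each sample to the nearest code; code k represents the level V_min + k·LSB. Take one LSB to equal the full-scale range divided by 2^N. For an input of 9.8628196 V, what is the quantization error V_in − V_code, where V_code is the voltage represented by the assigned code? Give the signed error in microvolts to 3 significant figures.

Range = 16.5 − (0.62) = 15.88 V. LSB = 15.88 V / 2^16 ≈ 242.3 µV.
(V_in − V_min)/LSB = (9.8628196 − (0.62)) × 65536/15.88 = 38144.6741 → nearest code k = 38145.
Reconstructed level: 0.62 + 38145 × 15.88/65536 V = 9.8628985596 V.
V_in − V_code = 9.8628196 − (9.8628985596) = −79.0 µV.

−79.0 µV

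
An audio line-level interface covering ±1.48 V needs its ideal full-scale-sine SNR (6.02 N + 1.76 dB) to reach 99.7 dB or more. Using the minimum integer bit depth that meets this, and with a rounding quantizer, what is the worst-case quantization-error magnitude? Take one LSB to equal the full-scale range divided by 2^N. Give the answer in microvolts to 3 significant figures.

Range = 1.48 − (-1.48) = 2.96 V.
Required N = ⌈(99.7 − 1.76)/6.02⌉ = ⌈16.269⌉ = 17.
Step size = 2.96/131072 V = 22.583 µV.
Max error for round-to-nearest is LSB/2 = 11.3 µV.

11.3 µV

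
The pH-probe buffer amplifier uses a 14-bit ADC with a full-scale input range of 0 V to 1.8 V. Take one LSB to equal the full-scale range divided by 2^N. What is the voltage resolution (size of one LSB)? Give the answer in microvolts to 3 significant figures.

Range is 1.8 V.
There are 2^14 = 16384 steps.
One LSB is 1.8 V / 16384 = 110 µV.

110 µV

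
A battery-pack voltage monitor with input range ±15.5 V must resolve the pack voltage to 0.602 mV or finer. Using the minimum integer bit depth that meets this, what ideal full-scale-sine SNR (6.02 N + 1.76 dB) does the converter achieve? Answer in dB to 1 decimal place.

Range = 15.5 − (-15.5) = 31 V.
Required number of levels: 31/0.602 mV = 51495; smallest N with 2^N ≥ that is 16.
SNR = 6.02 × 16 + 1.76 = 98.08 dB.

98.1 dB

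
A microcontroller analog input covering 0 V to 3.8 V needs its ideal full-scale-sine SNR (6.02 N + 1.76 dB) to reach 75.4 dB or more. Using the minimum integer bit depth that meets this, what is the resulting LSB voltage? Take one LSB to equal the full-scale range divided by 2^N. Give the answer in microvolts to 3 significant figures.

464 µV

Range is 3.8 V.
Solving 6.02 N ≥ 75.4 − 1.76: N ≥ 12.233. Round up → N = 13.
LSB = 3.8 V / 2^13 = 464 µV.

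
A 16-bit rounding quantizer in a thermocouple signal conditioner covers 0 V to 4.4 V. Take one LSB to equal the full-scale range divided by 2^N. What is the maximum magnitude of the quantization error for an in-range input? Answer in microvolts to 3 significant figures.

V_FS = 4.4 V.
Step size = 4.4/65536 V = 67.139 µV.
A rounding quantizer has |error| ≤ LSB/2 = 33.6 µV.

33.6 µV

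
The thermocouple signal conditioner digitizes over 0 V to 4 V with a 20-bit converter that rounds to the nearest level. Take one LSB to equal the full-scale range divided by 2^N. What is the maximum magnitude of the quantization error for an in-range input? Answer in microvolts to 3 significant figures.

V_FS = 4 V.
Step size = 4/1048576 V = 3.8147 µV.
Worst-case error for round-to-nearest is half an LSB: 1.91 µV.

1.91 µV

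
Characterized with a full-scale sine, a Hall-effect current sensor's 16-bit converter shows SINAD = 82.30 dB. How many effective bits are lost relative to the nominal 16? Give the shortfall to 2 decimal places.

2.62 bits

N_eff = (82.30 − 1.76)/6.02 = 13.3787 bits.
Shortfall = 16 − 13.3787 = 2.6213 bits.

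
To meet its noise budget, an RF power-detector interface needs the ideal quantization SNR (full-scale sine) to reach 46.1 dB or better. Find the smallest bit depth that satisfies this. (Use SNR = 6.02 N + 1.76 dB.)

8 bits

N ≥ (46.1 − 1.76)/6.02 = 7.365 → N_min = 8.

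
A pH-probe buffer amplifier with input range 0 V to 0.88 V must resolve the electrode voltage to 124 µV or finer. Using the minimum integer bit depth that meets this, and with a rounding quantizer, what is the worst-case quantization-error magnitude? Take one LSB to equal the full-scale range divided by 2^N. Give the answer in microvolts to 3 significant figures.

53.7 µV

Full-scale range = 0.88 V.
0.88 V / 124 µV = 7097. Since 2^12 = 4096 and 2^13 = 8192, N = 13.
Step size = 0.88/8192 V = 107.42 µV.
Half an LSB is 53.7 µV.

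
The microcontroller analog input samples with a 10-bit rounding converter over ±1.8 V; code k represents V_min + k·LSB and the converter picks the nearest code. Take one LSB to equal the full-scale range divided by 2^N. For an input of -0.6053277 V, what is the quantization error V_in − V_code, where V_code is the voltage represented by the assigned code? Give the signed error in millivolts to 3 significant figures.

Span: 1.8 V − (-1.8 V) = 3.6 V. LSB = 3.6 V / 2^10 ≈ 3.516 mV.
Position in LSBs: (-0.6053277 − (-1.8)) × 1024/3.6 = 339.8179; rounding gives k = 340.
V_code = V_min + k × range/2^10 = -1.8 + 340 × 3.6/1024 = -0.6046875000 V.
V_in − V_code = -0.6053277 − (-0.6046875000) = −0.640 mV.

−0.640 mV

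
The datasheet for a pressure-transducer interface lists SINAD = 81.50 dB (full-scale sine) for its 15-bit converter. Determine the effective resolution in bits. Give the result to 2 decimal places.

13.25 bits

(81.50 − 1.76) / 6.02 = 79.74/6.02 = 13.2458 effective bits.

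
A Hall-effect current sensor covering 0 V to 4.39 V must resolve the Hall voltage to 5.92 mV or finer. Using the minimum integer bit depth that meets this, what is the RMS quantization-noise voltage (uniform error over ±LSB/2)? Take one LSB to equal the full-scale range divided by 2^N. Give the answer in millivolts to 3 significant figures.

1.24 mV

Full-scale range = 4.39 V.
Need 2^N ≥ 4.39 V / 5.92 mV = 741.6 → N_min = 10.
Step size = 4.39/1024 V = 4.2871 mV.
σ_q = LSB/√12 = 4.2871 mV/3.4641 = 1.24 mV.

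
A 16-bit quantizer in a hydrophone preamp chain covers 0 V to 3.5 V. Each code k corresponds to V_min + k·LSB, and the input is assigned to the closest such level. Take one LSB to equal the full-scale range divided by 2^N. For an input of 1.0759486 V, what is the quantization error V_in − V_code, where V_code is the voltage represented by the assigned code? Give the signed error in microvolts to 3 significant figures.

Range is 3.5 V. LSB = 3.5 V / 2^16 ≈ 53.41 µV.
Position in LSBs: (1.0759486 − (0)) × 65536/3.5 = 20146.6764; rounding gives k = 20147.
V_code = V_min + k × range/2^16 = 0 + 20147 × 3.5/65536 = 1.0759658813 V.
e = 1.0759486 − (1.0759658813) = −17.3 µV.

−17.3 µV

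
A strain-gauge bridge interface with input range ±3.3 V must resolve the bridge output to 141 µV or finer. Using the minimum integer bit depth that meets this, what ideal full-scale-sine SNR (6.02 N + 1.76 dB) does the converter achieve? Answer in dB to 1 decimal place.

98.1 dB

Full-scale range = 3.3 V − (-3.3 V) = 6.6 V.
Levels needed ≥ 6.6/141 µV = 46810. 2^16 = 65536 suffices, so N_min = 16.
Ideal SNR at N = 16: 6.02·16 + 1.76 = 98.1 dB.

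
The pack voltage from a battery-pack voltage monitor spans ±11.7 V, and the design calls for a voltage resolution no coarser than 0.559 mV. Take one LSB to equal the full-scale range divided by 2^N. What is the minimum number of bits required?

The full-scale span is 11.7 − (-11.7) = 23.4 V.
Need 2^N ≥ 23.4 V / 0.559 mV = 41860 → N_min = 16.

16 bits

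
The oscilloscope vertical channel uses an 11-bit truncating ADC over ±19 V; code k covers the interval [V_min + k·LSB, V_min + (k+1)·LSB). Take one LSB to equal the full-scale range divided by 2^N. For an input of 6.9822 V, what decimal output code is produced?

Range = 19 − (-19) = 38 V. LSB = 38 V / 2^11 ≈ 18.55 mV.
V_in − V_min = 6.9822 − (-19) = 25.9822 V.
Divide by LSB: 25.9822 × 2048/38 = 1400.3038.
Truncating gives code 1400.

1400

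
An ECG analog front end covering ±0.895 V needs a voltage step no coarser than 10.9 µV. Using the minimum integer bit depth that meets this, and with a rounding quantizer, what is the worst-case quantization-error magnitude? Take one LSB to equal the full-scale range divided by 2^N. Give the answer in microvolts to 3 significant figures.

The full-scale span is 0.895 − (-0.895) = 1.79 V.
Need 2^N ≥ 1.79 V / 10.9 µV = 164200 → N_min = 18.
LSB = 1.79 V ÷ 2^18 = 1.79/262144 V = 6.8283 µV.
Max error for round-to-nearest is LSB/2 = 3.41 µV.

3.41 µV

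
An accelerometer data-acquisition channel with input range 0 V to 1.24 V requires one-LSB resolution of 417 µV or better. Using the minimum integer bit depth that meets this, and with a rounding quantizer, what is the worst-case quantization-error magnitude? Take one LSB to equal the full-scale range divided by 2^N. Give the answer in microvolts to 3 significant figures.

151 µV

V_FS = 1.24 V.
Levels needed ≥ 1.24/417 µV = 2974. 2^12 = 4096 suffices, so N_min = 12.
Step size = 1.24/4096 V = 302.73 µV.
|e|_max = LSB/2 = 151 µV.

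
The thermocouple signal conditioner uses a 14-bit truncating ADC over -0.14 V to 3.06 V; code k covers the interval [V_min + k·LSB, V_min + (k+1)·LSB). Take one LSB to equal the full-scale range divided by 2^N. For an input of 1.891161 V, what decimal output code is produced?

10399

The full-scale span is 3.06 − (-0.14) = 3.2 V. LSB = 3.2 V / 2^14 ≈ 195.3 µV.
(V_in − V_min) × 2^14/range = (1.891161 − (-0.14)) × 16384/3.2 = 10399.544.
Floor → code = 10399.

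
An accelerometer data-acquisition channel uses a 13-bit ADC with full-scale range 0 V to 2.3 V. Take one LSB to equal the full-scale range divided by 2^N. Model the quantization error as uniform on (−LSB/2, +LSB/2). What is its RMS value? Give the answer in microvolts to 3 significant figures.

81.0 µV

Range is 2.3 V.
One LSB is 2.3 V / 8192 = 280.76 µV.
σ_q = LSB/√12 = 280.76 µV/3.4641 = 81.0 µV.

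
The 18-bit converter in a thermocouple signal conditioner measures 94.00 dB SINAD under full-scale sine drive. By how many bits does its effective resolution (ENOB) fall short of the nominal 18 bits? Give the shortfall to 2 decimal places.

ENOB = (SINAD − 1.76)/6.02 = (94.00 − 1.76)/6.02 = 15.3223 bits.
18 − 15.3223 = 2.68 bits below nominal.

2.68 bits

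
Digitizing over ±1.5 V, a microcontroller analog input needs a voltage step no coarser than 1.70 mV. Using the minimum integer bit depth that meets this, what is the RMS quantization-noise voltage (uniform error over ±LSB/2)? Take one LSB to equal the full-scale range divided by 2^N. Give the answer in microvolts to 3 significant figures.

423 µV

Full-scale range = 1.5 V − (-1.5 V) = 3 V.
Required number of levels: 3/1.70 mV = 1764.7; smallest N with 2^N ≥ that is 11.
LSB = 3 V / 2^11 = 1.4648 mV.
RMS noise = LSB/√12 = 423 µV.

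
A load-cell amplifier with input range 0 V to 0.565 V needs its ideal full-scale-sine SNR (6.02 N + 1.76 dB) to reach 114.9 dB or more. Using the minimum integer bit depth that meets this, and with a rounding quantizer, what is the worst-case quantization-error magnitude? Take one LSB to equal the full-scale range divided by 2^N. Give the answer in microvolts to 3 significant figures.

0.539 µV

Full-scale range = 0.565 V.
6.02 N + 1.76 ≥ 114.9 gives N ≥ 18.794, so the minimum integer is 19.
One LSB is 0.565 V / 524288 = 1.0777 µV.
|e|_max = LSB/2 = 0.539 µV.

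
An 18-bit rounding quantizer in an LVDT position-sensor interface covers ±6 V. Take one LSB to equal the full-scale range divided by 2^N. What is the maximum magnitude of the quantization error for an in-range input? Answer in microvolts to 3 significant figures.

22.9 µV

The full-scale span is 6 − (-6) = 12 V.
LSB = 12 V ÷ 2^18 = 12/262144 V = 45.776 µV.
Worst-case error for round-to-nearest is half an LSB: 22.9 µV.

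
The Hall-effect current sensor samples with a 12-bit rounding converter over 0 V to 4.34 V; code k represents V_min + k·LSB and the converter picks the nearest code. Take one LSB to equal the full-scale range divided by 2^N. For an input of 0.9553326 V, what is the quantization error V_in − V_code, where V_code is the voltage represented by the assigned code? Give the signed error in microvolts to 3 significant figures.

−400 µV

Full-scale range = 4.34 V. LSB = 4.34 V / 2^12 ≈ 1.060 mV.
(V_in − V_min)/LSB = (0.9553326 − (0)) × 4096/4.34 = 901.6227 → nearest code k = 902.
Reconstructed level: 0 + 902 × 4.34/4096 V = 0.9557324219 V.
V_in − V_code = 0.9553326 − (0.9557324219) = −400 µV.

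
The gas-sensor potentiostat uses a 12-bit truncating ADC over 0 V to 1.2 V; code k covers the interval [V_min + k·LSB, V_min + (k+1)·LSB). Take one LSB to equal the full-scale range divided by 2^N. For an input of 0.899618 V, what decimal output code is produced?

Span = 1.2 V. LSB = 1.2 V / 2^12 ≈ 293.0 µV.
V_in − V_min = 0.899618 − (0) = 0.899618 V.
Divide by LSB: 0.899618 × 4096/1.2 = 3070.6961.
Truncating gives code 3070.

3070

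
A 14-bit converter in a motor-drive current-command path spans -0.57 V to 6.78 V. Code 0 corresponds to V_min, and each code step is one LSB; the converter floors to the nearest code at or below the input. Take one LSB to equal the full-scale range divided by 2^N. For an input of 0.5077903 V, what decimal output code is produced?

Span: 6.78 V − (-0.57 V) = 7.35 V. LSB = 7.35 V / 2^14 ≈ 448.6 µV.
V_in − V_min = 0.5077903 − (-0.57) = 1.0777903 V.
Divide by LSB: 1.0777903 × 16384/7.35 = 2402.5192.
Truncating gives code 2402.

2402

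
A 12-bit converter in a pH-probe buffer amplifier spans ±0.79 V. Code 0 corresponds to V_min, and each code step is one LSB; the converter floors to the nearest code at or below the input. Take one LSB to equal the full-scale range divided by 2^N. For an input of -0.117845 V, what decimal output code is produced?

1742

Full-scale range = 0.79 V − (-0.79 V) = 1.58 V. LSB = 1.58 V / 2^12 ≈ 385.7 µV.
(V_in − V_min) × 2^12/range = (-0.117845 − (-0.79)) × 4096/1.58 = 1742.498.
Floor → code = 1742.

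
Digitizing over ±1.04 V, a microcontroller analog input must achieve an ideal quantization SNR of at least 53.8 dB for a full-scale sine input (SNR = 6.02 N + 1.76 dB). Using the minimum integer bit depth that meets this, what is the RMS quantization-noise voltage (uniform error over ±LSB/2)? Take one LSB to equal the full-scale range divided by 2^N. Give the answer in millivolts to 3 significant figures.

Span: 1.04 V − (-1.04 V) = 2.08 V.
N ≥ (53.8 − 1.76)/6.02 = 8.645 → N_min = 9.
One LSB is 2.08 V / 512 = 4.0625 mV.
σ_q = LSB/√12 = 4.0625 mV/3.4641 = 1.17 mV.

1.17 mV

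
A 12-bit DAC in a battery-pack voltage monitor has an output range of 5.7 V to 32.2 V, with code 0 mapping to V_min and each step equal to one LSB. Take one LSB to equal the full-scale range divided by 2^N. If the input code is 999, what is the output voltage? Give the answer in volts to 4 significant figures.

12.16 V

Full-scale range = 32.2 V − (5.7 V) = 26.5 V. LSB = 26.5 V / 2^12.
Output = V_min + (999/4096) × range = 5.7 + 0.243896 × 26.5 V
      = 5.7 V + 6.46326 V = 12.1633 V.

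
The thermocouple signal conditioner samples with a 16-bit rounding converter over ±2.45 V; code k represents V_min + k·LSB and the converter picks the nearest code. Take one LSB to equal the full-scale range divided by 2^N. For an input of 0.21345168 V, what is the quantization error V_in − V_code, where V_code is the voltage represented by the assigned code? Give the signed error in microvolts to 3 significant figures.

Full-scale range = 2.45 V − (-2.45 V) = 4.9 V. LSB = 4.9 V / 2^16 ≈ 74.77 µV.
(0.21345168 − (-2.45)) / LSB = 2.66345168 × 65536/4.9 = 35622.8509. Nearest integer: k = 35623.
Reconstructed level: -2.45 + 35623 × 4.9/65536 V = 0.21346282959 V.
V_in − V_code = 0.21345168 − (0.21346282959) = −11.1 µV.

−11.1 µV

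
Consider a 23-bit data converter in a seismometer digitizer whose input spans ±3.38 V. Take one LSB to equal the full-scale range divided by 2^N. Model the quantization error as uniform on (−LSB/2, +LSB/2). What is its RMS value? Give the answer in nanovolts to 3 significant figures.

233 nV

The full-scale span is 3.38 − (-3.38) = 6.76 V.
LSB = 6.76 V / 2^23 = 0.80585 µV.
For a uniform distribution on [−LSB/2, +LSB/2], V_rms = LSB/√12 = 0.80585 µV/3.4641 = 233 nV.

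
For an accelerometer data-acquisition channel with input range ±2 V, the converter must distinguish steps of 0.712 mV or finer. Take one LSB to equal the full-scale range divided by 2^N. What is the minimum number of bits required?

13 bits

Full-scale range = 2 V − (-2 V) = 4 V.
Required number of levels: 4/0.712 mV = 5618.0; smallest N with 2^N ≥ that is 13.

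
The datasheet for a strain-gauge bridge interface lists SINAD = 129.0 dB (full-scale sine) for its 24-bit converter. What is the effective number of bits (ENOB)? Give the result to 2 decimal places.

21.14 bits

(129.0 − 1.76) / 6.02 = 127.24/6.02 = 21.1362 effective bits.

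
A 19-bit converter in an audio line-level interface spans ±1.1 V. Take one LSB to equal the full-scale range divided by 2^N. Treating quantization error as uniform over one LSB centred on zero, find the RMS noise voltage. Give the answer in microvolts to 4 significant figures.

The full-scale span is 1.1 − (-1.1) = 2.2 V.
Step size = 2.2/524288 V = 4.19617 µV.
V_rms = LSB/√12 = 4.19617 µV / √12 = 1.211 µV.

1.211 µV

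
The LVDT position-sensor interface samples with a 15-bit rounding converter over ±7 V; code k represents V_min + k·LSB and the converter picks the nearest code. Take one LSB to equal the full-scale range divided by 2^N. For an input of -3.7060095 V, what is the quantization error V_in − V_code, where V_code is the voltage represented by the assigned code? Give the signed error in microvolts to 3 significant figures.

Full-scale range = 7 V − (-7 V) = 14 V. LSB = 14 V / 2^15 ≈ 427.2 µV.
Position in LSBs: (-3.7060095 − (-7)) × 32768/14 = 7709.8201; rounding gives k = 7710.
V_code = -7 + (7710/32768) × 14 = -3.7059326172 V.
e = -3.7060095 − (-3.7059326172) = −76.9 µV.

−76.9 µV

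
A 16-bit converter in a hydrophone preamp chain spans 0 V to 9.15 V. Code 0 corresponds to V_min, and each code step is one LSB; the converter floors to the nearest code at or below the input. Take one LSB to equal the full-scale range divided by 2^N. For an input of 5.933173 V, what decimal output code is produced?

42495

Full-scale range = 9.15 V. LSB = 9.15 V / 2^16 ≈ 139.6 µV.
V_in − V_min = 5.933173 − (0) = 5.933173 V.
Divide by LSB: 5.933173 × 65536/9.15 = 42495.7842.
Truncating gives code 42495.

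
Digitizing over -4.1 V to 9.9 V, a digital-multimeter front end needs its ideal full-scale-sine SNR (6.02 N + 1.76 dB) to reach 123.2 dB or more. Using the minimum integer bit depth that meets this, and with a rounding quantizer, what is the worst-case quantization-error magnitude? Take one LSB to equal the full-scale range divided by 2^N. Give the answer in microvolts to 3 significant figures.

The full-scale span is 9.9 − (-4.1) = 14 V.
Required N = ⌈(123.2 − 1.76)/6.02⌉ = ⌈20.173⌉ = 21.
One LSB is 14 V / 2097152 = 6.6757 µV.
Max error for round-to-nearest is LSB/2 = 3.34 µV.

3.34 µV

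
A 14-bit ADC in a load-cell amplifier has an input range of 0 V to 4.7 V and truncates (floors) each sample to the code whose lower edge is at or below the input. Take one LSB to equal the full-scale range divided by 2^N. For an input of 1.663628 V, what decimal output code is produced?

Span = 4.7 V. LSB = 4.7 V / 2^14 ≈ 286.9 µV.
V_in − V_min = 1.663628 − (0) = 1.663628 V.
Divide by LSB: 1.663628 × 16384/4.7 = 5799.3364.
Truncating gives code 5799.

5799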